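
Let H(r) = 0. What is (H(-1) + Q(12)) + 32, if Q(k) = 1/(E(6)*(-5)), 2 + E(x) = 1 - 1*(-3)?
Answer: 319/10 ≈ 31.900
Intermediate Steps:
E(x) = 2 (E(x) = -2 + (1 - 1*(-3)) = -2 + (1 + 3) = -2 + 4 = 2)
Q(k) = -1/10 (Q(k) = 1/(2*(-5)) = 1/(-10) = -1/10)
(H(-1) + Q(12)) + 32 = (0 - 1/10) + 32 = -1/10 + 32 = 319/10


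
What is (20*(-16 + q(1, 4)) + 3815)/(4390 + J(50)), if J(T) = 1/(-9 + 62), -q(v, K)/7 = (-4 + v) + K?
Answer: 177815/232671 ≈ 0.76423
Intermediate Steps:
q(v, K) = 28 - 7*K - 7*v (q(v, K) = -7*((-4 + v) + K) = -7*(-4 + K + v) = 28 - 7*K - 7*v)
J(T) = 1/53
(20*(-16 + q(1, 4)) + 3815)/(4390 + J(50)) = (20*(-16 + (28 - 7*4 - 7*1)) + 3815)/(4390 + 1/53) = (20*(-16 + (28 - 28 - 7)) + 3815)/(232671/53) = (20*(-16 - 7) + 3815)*(53/232671) = (20*(-23) + 3815)*(53/232671) = (-460 + 3815)*(53/232671) = 3355*(53/232671) = 177815/232671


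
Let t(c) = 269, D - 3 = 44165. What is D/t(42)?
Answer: 44168/269 ≈ 164.19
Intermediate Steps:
D = 44168 (D = 3 + 44165 = 44168)
D/t(42) = 44168/269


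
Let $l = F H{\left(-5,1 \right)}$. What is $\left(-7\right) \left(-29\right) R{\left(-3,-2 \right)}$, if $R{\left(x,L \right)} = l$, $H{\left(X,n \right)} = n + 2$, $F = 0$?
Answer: $0$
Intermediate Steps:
$H{\left(X,n \right)} = 2 + n$
$l = 0$ ($l = 0 \left(2 + 1\right) = 0 \cdot 3 = 0$)
$R{\left(x,L \right)} = 0$
$\left(-7\right) \left(-29\right) R{\left(-3,-2 \right)} = \left(-7\right) \left(-29\right) 0 = 203 \cdot 0 = 0$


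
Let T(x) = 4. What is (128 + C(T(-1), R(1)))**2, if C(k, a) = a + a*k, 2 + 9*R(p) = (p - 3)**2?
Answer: 1350244/81 ≈ 16670.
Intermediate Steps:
R(p) = -2/9 + (-3 + p)**2/9 (R(p) = -2/9 + (p - 3)**2/9 = -2/9 + (-3 + p)**2/9)
(128 + C(T(-1), R(1)))**2 = (128 + (-2/9 + (-3 + 1)**2/9)*(1 + 4))**2 = (128 + (-2/9 + (1/9)*(-2)**2)*5)**2 = (128 + (-2/9 + (1/9)*4)*5)**2 = (128 + (-2/9 + 4/9)*5)**2 = (128 + (2/9)*5)**2 = (128 + 10/9)**2 = (1162/9)**2 = 1350244/81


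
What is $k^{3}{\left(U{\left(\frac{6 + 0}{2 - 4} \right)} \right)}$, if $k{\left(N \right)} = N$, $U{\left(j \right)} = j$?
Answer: $-27$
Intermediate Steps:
$k^{3}{\left(U{\left(\frac{6 + 0}{2 - 4} \right)} \right)} = \left(\frac{6 + 0}{2 - 4}\right)^{3} = \left(\frac{6}{-2}\right)^{3} = \left(6 \left(- \frac{1}{2}\right)\right)^{3} = \left(-3\right)^{3} = -27$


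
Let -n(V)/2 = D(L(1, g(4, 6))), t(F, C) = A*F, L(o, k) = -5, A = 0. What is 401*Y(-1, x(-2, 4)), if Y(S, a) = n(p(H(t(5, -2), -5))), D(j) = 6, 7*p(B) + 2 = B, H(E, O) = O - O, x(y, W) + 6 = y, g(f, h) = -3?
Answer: -4812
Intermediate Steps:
x(y, W) = -6 + y
t(F, C) = 0 (t(F, C) = 0*F = 0)
H(E, O) = 0
p(B) = -2/7 + B/7
n(V) = -12 (n(V) = -2*6 = -12)
Y(S, a) = -12
401*Y(-1, x(-2, 4)) = 401*(-12) = -4812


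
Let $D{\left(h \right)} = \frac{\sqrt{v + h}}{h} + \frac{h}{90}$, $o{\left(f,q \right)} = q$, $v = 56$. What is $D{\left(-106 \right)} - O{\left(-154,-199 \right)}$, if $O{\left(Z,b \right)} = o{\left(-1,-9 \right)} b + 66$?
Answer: $- \frac{83618}{45} - \frac{5 i \sqrt{2}}{106} \approx -1858.2 - 0.066708 i$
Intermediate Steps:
$D{\left(h \right)} = \frac{h}{90} + \frac{\sqrt{56 + h}}{h}$ ($D{\left(h \right)} = \frac{\sqrt{56 + h}}{h} + \frac{h}{90} = \frac{h}{90} + \frac{\sqrt{56 + h}}{h}$)
$O{\left(Z,b \right)} = 66 - 9 b$ ($O{\left(Z,b \right)} = - 9 b + 66 = 66 - 9 b$)
$D{\left(-106 \right)} - O{\left(-154,-199 \right)} = \left(\frac{1}{90} \left(-106\right) + \frac{\sqrt{56 - 106}}{-106}\right) - \left(66 - -1791\right) = \left(- \frac{53}{45} - \frac{\sqrt{-50}}{106}\right) - \left(66 + 1791\right) = \left(- \frac{53}{45} - \frac{5 i \sqrt{2}}{106}\right) - 1857 = - \frac{83618}{45} - \frac{5 i \sqrt{2}}{106}$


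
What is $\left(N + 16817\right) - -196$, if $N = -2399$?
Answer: $14614$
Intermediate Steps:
$\left(N + 16817\right) - -196 = \left(-2399 + 16817\right) - -196 = 14418 + 196 = 14614$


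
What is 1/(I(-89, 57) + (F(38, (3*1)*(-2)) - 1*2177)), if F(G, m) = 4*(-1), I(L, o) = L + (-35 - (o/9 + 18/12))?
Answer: -6/13877 ≈ -0.00043237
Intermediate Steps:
I(L, o) = -73/2 + L - o/9 (I(L, o) = L + (-35 - (o*(⅑) + 18*(1/12))) = L + (-35 - (o/9 + 3/2)) = L + (-35 - (3/2 + o/9)) = L + (-35 + (-3/2 - o/9)) = L + (-73/2 - o/9) = -73/2 + L - o/9)
F(G, m) = -4
1/(I(-89, 57) + (F(38, (3*1)*(-2)) - 1*2177)) = 1/((-73/2 - 89 - ⅑*57) + (-4 - 1*2177)) = 1/((-73/2 - 89 - 19/3) + (-4 - 2177)) = 1/(-791/6 - 2181) = 1/(-13877/6) = -6/13877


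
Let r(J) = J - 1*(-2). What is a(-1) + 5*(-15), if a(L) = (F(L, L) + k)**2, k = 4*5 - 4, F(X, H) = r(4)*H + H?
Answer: 6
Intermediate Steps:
r(J) = 2 + J (r(J) = J + 2 = 2 + J)
F(X, H) = 7*H (F(X, H) = (2 + 4)*H + H = 6*H + H = 7*H)
k = 16 (k = 20 - 4 = 16)
a(L) = (16 + 7*L)**2 (a(L) = (7*L + 16)**2 = (16 + 7*L)**2)
a(-1) + 5*(-15) = (16 + 7*(-1))**2 + 5*(-15) = (16 - 7)**2 - 75 = 9**2 - 75 = 81 - 75 = 6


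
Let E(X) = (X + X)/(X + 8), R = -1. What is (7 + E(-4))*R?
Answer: -5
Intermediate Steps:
E(X) = 2*X/(8 + X) (E(X) = (2*X)/(8 + X) = 2*X/(8 + X))
(7 + E(-4))*R = (7 + 2*(-4)/(8 - 4))*(-1) = (7 + 2*(-4)/4)*(-1) = (7 + 2*(-4)*(¼))*(-1) = (7 - 2)*(-1) = 5*(-1) = -5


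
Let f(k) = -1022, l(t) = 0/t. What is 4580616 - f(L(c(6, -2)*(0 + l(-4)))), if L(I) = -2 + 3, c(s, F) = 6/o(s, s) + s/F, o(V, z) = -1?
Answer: 4581638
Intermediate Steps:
l(t) = 0
c(s, F) = -6 + s/F (c(s, F) = 6/(-1) + s/F = 6*(-1) + s/F = -6 + s/F)
L(I) = 1
4580616 - f(L(c(6, -2)*(0 + l(-4)))) = 4580616 - 1*(-1022) = 4580616 + 1022 = 4581638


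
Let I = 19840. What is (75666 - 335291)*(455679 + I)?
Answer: -123456620375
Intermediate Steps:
(75666 - 335291)*(455679 + I) = (75666 - 335291)*(455679 + 19840) = -259625*475519 = -123456620375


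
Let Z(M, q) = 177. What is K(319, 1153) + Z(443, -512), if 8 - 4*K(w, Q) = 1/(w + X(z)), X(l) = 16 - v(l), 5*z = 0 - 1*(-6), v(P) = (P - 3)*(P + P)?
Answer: 6073803/33932 ≈ 179.00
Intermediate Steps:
v(P) = 2*P*(-3 + P) (v(P) = (-3 + P)*(2*P) = 2*P*(-3 + P))
z = 6/5 (z = (0 - 1*(-6))/5 = (0 + 6)/5 = (1/5)*6 = 6/5 ≈ 1.2000)
X(l) = 16 - 2*l*(-3 + l)
K(w, Q) = 2 - 1/(4*(508/25 + w)) (K(w, Q) = 2 - 1/(4*(w + (16 - 2*6/5*(-3 + 6/5)))) = 2 - 1/(4*(w + (16 - 2*6/5*(-9/5)))) = 2 - 1/(4*(w + (16 + 108/25))) = 2 - 1/(4*(w + 508/25)) = 2 - 1/(4*(508/25 + w)))
K(319, 1153) + Z(443, -512) = (4039 + 200*319)/(4*(508 + 25*319)) + 177 = (4039 + 63800)/(4*(508 + 7975)) + 177 = (1/4)*67839/8483 + 177 = (1/4)*(1/8483)*67839 + 177 = 67839/33932 + 177 = 6073803/33932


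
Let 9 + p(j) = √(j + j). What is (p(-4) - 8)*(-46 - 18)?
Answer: 1088 - 128*I*√2 ≈ 1088.0 - 181.02*I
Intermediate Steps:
p(j) = -9 + √2*√j (p(j) = -9 + √(j + j) = -9 + √(2*j) = -9 + √2*√j)
(p(-4) - 8)*(-46 - 18) = ((-9 + √2*√(-4)) - 8)*(-46 - 18) = ((-9 + √2*(2*I)) - 8)*(-64) = ((-9 + 2*I*√2) - 8)*(-64) = (-17 + 2*I*√2)*(-64) = 1088 - 128*I*√2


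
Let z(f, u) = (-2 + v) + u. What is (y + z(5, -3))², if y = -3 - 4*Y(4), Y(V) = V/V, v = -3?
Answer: 225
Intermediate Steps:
Y(V) = 1
z(f, u) = -5 + u (z(f, u) = (-2 - 3) + u = -5 + u)
y = -7 (y = -3 - 4*1 = -3 - 4 = -7)
(y + z(5, -3))² = (-7 + (-5 - 3))² = (-7 - 8)² = (-15)² = 225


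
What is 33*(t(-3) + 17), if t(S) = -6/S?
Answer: 627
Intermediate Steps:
33*(t(-3) + 17) = 33*(-6/(-3) + 17) = 33*(-6*(-1/3) + 17) = 33*(2 + 17) = 33*19 = 627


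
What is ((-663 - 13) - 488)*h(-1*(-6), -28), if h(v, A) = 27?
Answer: -31428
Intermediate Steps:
((-663 - 13) - 488)*h(-1*(-6), -28) = ((-663 - 13) - 488)*27 = (-676 - 488)*27 = -1164*27 = -31428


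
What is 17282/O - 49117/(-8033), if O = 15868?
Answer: 459107431/63733822 ≈ 7.2035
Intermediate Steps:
17282/O - 49117/(-8033) = 17282/15868 - 49117/(-8033) = 17282*(1/15868) - 49117*(-1/8033) = 8641/7934 + 49117/8033 = 459107431/63733822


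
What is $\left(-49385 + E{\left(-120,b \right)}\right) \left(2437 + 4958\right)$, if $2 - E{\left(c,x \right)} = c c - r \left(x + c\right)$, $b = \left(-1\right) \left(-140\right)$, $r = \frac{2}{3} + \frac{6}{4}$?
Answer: $-471354835$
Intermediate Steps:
$r = \frac{13}{6}$ ($r = 2 \cdot \frac{1}{3} + 6 \cdot \frac{1}{4} = \frac{2}{3} + \frac{3}{2} = \frac{13}{6} \approx 2.1667$)
$b = 140$
$E{\left(c,x \right)} = 2 - c^{2} + \frac{13 c}{6} + \frac{13 x}{6}$ ($E{\left(c,x \right)} = 2 - \left(c c - \frac{13 \left(x + c\right)}{6}\right) = 2 - \left(c^{2} - \frac{13 \left(c + x\right)}{6}\right) = 2 - \left(c^{2} - \left(\frac{13 c}{6} + \frac{13 x}{6}\right)\right) = 2 - \left(c^{2} - \frac{13 c}{6} - \frac{13 x}{6}\right) = 2 + \left(- c^{2} + \frac{13 c}{6} + \frac{13 x}{6}\right) = 2 - c^{2} + \frac{13 c}{6} + \frac{13 x}{6}$)
$\left(-49385 + E{\left(-120,b \right)}\right) \left(2437 + 4958\right) = \left(-49385 + \left(2 - \left(-120\right)^{2} + \frac{13}{6} \left(-120\right) + \frac{13}{6} \cdot 140\right)\right) \left(2437 + 4958\right) = \left(-49385 + \left(2 - 14400 - 260 + \frac{910}{3}\right)\right) 7395 = \left(-49385 - \frac{43064}{3}\right) 7395 = \left(- \frac{191219}{3}\right) 7395 = -471354835$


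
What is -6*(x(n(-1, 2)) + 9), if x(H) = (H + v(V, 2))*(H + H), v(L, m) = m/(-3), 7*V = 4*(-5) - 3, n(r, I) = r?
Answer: -74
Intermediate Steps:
V = -23/7 (V = (4*(-5) - 3)/7 = (-20 - 3)/7 = (⅐)*(-23) = -23/7 ≈ -3.2857)
v(L, m) = -m/3 (v(L, m) = m*(-⅓) = -m/3)
x(H) = 2*H*(-⅔ + H) (x(H) = (H - ⅓*2)*(H + H) = (H - ⅔)*(2*H) = (-⅔ + H)*(2*H) = 2*H*(-⅔ + H))
-6*(x(n(-1, 2)) + 9) = -6*((⅔)*(-1)*(-2 + 3*(-1)) + 9) = -6*((⅔)*(-1)*(-2 - 3) + 9) = -6*((⅔)*(-1)*(-5) + 9) = -6*(10/3 + 9) = -6*37/3 = -74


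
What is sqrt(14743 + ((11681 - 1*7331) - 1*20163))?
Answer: I*sqrt(1070) ≈ 32.711*I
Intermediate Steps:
sqrt(14743 + ((11681 - 1*7331) - 1*20163)) = sqrt(14743 + ((11681 - 7331) - 20163)) = sqrt(14743 + (4350 - 20163)) = sqrt(14743 - 15813) = sqrt(-1070) = I*sqrt(1070)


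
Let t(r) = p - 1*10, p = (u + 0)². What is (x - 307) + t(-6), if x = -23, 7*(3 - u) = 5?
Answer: -16404/49 ≈ -334.78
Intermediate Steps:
u = 16/7 (u = 3 - ⅐*5 = 3 - 5/7 = 16/7 ≈ 2.2857)
p = 256/49 (p = (16/7 + 0)² = (16/7)² = 256/49 ≈ 5.2245)
t(r) = -234/49 (t(r) = 256/49 - 1*10 = 256/49 - 10 = -234/49)
(x - 307) + t(-6) = (-23 - 307) - 234/49 = -330 - 234/49 = -16404/49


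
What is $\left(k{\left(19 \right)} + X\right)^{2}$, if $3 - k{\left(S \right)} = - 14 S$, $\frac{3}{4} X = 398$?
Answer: $\frac{5755201}{9} \approx 6.3947 \cdot 10^{5}$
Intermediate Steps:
$X = \frac{1592}{3}$ ($X = \frac{4}{3} \cdot 398 = \frac{1592}{3} \approx 530.67$)
$k{\left(S \right)} = 3 + 14 S$ ($k{\left(S \right)} = 3 - - 14 S = 3 + 14 S$)
$\left(k{\left(19 \right)} + X\right)^{2} = \left(\left(3 + 14 \cdot 19\right) + \frac{1592}{3}\right)^{2} = \left(\left(3 + 266\right) + \frac{1592}{3}\right)^{2} = \left(269 + \frac{1592}{3}\right)^{2} = \left(\frac{2399}{3}\right)^{2} = \frac{5755201}{9}$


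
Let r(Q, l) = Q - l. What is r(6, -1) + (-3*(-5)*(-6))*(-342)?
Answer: 30787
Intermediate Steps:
r(6, -1) + (-3*(-5)*(-6))*(-342) = (6 - 1*(-1)) + (-3*(-5)*(-6))*(-342) = (6 + 1) + (15*(-6))*(-342) = 7 - 90*(-342) = 7 + 30780 = 30787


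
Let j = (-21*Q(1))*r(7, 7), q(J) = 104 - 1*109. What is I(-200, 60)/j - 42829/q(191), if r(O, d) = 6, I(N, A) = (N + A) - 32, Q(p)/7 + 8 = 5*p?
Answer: 56662337/6615 ≈ 8565.7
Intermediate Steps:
Q(p) = -56 + 35*p (Q(p) = -56 + 7*(5*p) = -56 + 35*p)
q(J) = -5 (q(J) = 104 - 109 = -5)
I(N, A) = -32 + A + N (I(N, A) = (A + N) - 32 = -32 + A + N)
j = 2646 (j = -21*(-56 + 35*1)*6 = -21*(-56 + 35)*6 = -21*(-21)*6 = 441*6 = 2646)
I(-200, 60)/j - 42829/q(191) = (-32 + 60 - 200)/2646 - 42829/(-5) = -172*1/2646 - 42829*(-⅕) = -86/1323 + 42829/5 = 56662337/6615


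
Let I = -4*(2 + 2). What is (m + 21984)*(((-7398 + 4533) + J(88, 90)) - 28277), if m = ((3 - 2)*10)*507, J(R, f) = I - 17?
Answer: -843408450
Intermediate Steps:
I = -16 (I = -4*4 = -16)
J(R, f) = -33 (J(R, f) = -16 - 17 = -33)
m = 5070 (m = (1*10)*507 = 10*507 = 5070)
(m + 21984)*(((-7398 + 4533) + J(88, 90)) - 28277) = (5070 + 21984)*(((-7398 + 4533) - 33) - 28277) = 27054*((-2865 - 33) - 28277) = 27054*(-2898 - 28277) = 27054*(-31175) = -843408450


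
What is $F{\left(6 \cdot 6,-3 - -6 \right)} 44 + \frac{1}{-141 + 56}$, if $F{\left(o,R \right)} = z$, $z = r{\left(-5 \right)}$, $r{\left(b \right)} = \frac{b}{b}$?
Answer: $\frac{3739}{85} \approx 43.988$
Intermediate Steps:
$r{\left(b \right)} = 1$
$z = 1$
$F{\left(o,R \right)} = 1$
$F{\left(6 \cdot 6,-3 - -6 \right)} 44 + \frac{1}{-141 + 56} = 1 \cdot 44 + \frac{1}{-141 + 56} = 44 + \frac{1}{-85} = 44 - \frac{1}{85} = \frac{3739}{85}$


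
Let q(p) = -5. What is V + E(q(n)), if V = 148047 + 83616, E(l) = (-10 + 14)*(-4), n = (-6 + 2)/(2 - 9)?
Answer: 231647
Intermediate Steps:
n = 4/7 (n = -4/(-7) = -4*(-⅐) = 4/7 ≈ 0.57143)
E(l) = -16 (E(l) = 4*(-4) = -16)
V = 231663
V + E(q(n)) = 231663 - 16 = 231647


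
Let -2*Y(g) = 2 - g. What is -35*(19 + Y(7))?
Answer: -1505/2 ≈ -752.50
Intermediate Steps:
Y(g) = -1 + g/2 (Y(g) = -(2 - g)/2 = -1 + g/2)
-35*(19 + Y(7)) = -35*(19 + (-1 + (½)*7)) = -35*(19 + (-1 + 7/2)) = -35*(19 + 5/2) = -35*43/2 = -1505/2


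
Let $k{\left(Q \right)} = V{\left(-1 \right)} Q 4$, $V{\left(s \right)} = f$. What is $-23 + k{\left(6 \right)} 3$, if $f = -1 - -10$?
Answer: $625$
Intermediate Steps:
$f = 9$ ($f = -1 + 10 = 9$)
$V{\left(s \right)} = 9$
$k{\left(Q \right)} = 36 Q$ ($k{\left(Q \right)} = 9 Q 4 = 36 Q$)
$-23 + k{\left(6 \right)} 3 = -23 + 36 \cdot 6 \cdot 3 = -23 + 216 \cdot 3 = -23 + 648 = 625$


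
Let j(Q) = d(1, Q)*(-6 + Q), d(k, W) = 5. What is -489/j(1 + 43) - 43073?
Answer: -8184359/190 ≈ -43076.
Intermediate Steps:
j(Q) = -30 + 5*Q (j(Q) = 5*(-6 + Q) = -30 + 5*Q)
-489/j(1 + 43) - 43073 = -489/(-30 + 5*(1 + 43)) - 43073 = -489/(-30 + 5*44) - 43073 = -489/(-30 + 220) - 43073 = -489/190 - 43073 = -8184359/190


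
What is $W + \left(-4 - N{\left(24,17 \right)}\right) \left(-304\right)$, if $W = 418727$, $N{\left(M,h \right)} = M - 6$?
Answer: $425415$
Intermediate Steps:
$N{\left(M,h \right)} = -6 + M$ ($N{\left(M,h \right)} = M - 6 = -6 + M$)
$W + \left(-4 - N{\left(24,17 \right)}\right) \left(-304\right) = 418727 + \left(-4 - \left(-6 + 24\right)\right) \left(-304\right) = 418727 + \left(-4 - 18\right) \left(-304\right) = 418727 - -6688 = 418727 + 6688 = 425415$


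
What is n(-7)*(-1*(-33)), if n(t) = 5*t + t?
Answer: -1386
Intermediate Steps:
n(t) = 6*t
n(-7)*(-1*(-33)) = (6*(-7))*(-1*(-33)) = -42*33 = -1386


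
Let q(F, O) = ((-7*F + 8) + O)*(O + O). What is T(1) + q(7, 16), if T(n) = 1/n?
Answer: -799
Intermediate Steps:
q(F, O) = 2*O*(8 + O - 7*F) (q(F, O) = ((8 - 7*F) + O)*(2*O) = (8 + O - 7*F)*(2*O) = 2*O*(8 + O - 7*F))
T(n) = 1/n
T(1) + q(7, 16) = 1/1 + 2*16*(8 + 16 - 7*7) = 1 + 2*16*(8 + 16 - 49) = 1 + 2*16*(-25) = 1 - 800 = -799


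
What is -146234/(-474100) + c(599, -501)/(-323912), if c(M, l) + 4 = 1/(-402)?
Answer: 432778992839/1403041023600 ≈ 0.30846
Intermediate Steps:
c(M, l) = -1609/402 (c(M, l) = -4 + 1/(-402) = -4 - 1/402 = -1609/402)
-146234/(-474100) + c(599, -501)/(-323912) = -146234/(-474100) - 1609/402/(-323912) = -146234*(-1/474100) - 1609/402*(-1/323912) = 6647/21550 + 1609/130212624 = 432778992839/1403041023600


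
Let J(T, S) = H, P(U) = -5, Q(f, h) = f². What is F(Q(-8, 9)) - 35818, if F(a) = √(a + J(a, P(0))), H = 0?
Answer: -35810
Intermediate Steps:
J(T, S) = 0
F(a) = √a (F(a) = √(a + 0) = √a)
F(Q(-8, 9)) - 35818 = √((-8)²) - 35818 = √64 - 35818 = 8 - 35818 = -35810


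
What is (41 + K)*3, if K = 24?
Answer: 195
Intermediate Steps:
(41 + K)*3 = (41 + 24)*3 = 65*3 = 195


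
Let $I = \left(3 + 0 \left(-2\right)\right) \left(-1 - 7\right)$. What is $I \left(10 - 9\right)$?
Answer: $-24$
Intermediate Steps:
$I = -24$ ($I = \left(3 + 0\right) \left(-8\right) = 3 \left(-8\right) = -24$)
$I \left(10 - 9\right) = - 24 \left(10 - 9\right) = \left(-24\right) 1 = -24$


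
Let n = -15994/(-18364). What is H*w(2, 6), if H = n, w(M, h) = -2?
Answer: -7997/4591 ≈ -1.7419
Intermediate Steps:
n = 7997/9182 (n = -15994*(-1/18364) = 7997/9182 ≈ 0.87094)
H = 7997/9182 ≈ 0.87094
H*w(2, 6) = (7997/9182)*(-2) = -7997/4591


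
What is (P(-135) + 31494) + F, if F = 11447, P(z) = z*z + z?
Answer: 61031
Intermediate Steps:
P(z) = z + z² (P(z) = z² + z = z + z²)
(P(-135) + 31494) + F = (-135*(1 - 135) + 31494) + 11447 = (-135*(-134) + 31494) + 11447 = (18090 + 31494) + 11447 = 49584 + 11447 = 61031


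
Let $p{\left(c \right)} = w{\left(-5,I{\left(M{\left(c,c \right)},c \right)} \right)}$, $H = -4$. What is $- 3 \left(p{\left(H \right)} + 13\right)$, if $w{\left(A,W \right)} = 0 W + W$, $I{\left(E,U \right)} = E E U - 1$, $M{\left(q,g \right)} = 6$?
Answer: $396$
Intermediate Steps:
$I{\left(E,U \right)} = -1 + U E^{2}$ ($I{\left(E,U \right)} = E^{2} U - 1 = U E^{2} - 1 = -1 + U E^{2}$)
$w{\left(A,W \right)} = W$ ($w{\left(A,W \right)} = 0 + W = W$)
$p{\left(c \right)} = -1 + 36 c$ ($p{\left(c \right)} = -1 + c 6^{2} = -1 + c 36 = -1 + 36 c$)
$- 3 \left(p{\left(H \right)} + 13\right) = - 3 \left(\left(-1 + 36 \left(-4\right)\right) + 13\right) = - 3 \left(\left(-1 - 144\right) + 13\right) = - 3 \left(-145 + 13\right) = \left(-3\right) \left(-132\right) = 396$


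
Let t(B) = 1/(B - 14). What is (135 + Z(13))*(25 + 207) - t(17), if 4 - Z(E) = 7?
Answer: 91871/3 ≈ 30624.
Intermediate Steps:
Z(E) = -3 (Z(E) = 4 - 1*7 = 4 - 7 = -3)
t(B) = 1/(-14 + B)
(135 + Z(13))*(25 + 207) - t(17) = (135 - 3)*(25 + 207) - 1/(-14 + 17) = 132*232 - 1/3 = 30624 - 1*⅓ = 30624 - ⅓ = 91871/3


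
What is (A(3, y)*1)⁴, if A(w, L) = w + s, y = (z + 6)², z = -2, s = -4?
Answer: 1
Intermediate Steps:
y = 16 (y = (-2 + 6)² = 4² = 16)
A(w, L) = -4 + w (A(w, L) = w - 4 = -4 + w)
(A(3, y)*1)⁴ = ((-4 + 3)*1)⁴ = (-1*1)⁴ = (-1)⁴ = 1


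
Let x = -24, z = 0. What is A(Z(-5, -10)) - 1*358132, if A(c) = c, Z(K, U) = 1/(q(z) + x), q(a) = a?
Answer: -8595169/24 ≈ -3.5813e+5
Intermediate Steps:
Z(K, U) = -1/24 (Z(K, U) = 1/(0 - 24) = 1/(-24) = -1/24)
A(Z(-5, -10)) - 1*358132 = -1/24 - 1*358132 = -1/24 - 358132 = -8595169/24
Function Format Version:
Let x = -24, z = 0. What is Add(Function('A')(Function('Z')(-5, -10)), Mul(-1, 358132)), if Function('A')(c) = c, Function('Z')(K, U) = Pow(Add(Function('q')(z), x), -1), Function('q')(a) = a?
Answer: Rational(-8595169, 24) ≈ -3.5813e+5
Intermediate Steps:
Function('Z')(K, U) = Rational(-1, 24) (Function('Z')(K, U) = Pow(Add(0, -24), -1) = Pow(-24, -1) = Rational(-1, 24))
Add(Function('A')(Function('Z')(-5, -10)), Mul(-1, 358132)) = Add(Rational(-1, 24), Mul(-1, 358132)) = Add(Rational(-1, 24), -358132) = Rational(-8595169, 24)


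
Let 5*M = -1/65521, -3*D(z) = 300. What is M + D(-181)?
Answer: -32760501/327605 ≈ -100.00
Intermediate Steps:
D(z) = -100 (D(z) = -⅓*300 = -100)
M = -1/327605 (M = (-1/65521)/5 = (-1*1/65521)/5 = (⅕)*(-1/65521) = -1/327605 ≈ -3.0525e-6)
M + D(-181) = -1/327605 - 100 = -32760501/327605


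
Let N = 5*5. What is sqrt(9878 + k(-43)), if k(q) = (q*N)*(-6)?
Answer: 2*sqrt(4082) ≈ 127.78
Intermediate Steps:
N = 25
k(q) = -150*q (k(q) = (q*25)*(-6) = (25*q)*(-6) = -150*q)
sqrt(9878 + k(-43)) = sqrt(9878 - 150*(-43)) = sqrt(9878 + 6450) = sqrt(16328) = 2*sqrt(4082)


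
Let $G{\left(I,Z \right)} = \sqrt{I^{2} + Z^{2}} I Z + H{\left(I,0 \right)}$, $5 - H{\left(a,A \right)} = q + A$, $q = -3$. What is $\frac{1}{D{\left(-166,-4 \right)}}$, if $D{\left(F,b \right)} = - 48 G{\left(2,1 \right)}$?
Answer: $- \frac{1}{264} + \frac{\sqrt{5}}{1056} \approx -0.0016704$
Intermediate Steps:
$H{\left(a,A \right)} = 8 - A$ ($H{\left(a,A \right)} = 5 - \left(-3 + A\right) = 8 - A$)
$G{\left(I,Z \right)} = 8 + I Z \sqrt{I^{2} + Z^{2}}$ ($G{\left(I,Z \right)} = \sqrt{I^{2} + Z^{2}} I Z + \left(8 - 0\right) = I \sqrt{I^{2} + Z^{2}} Z + \left(8 + 0\right) = I Z \sqrt{I^{2} + Z^{2}} + 8 = 8 + I Z \sqrt{I^{2} + Z^{2}}$)
$D{\left(F,b \right)} = -384 - 96 \sqrt{5}$ ($D{\left(F,b \right)} = - 48 \left(8 + 2 \cdot 1 \sqrt{2^{2} + 1^{2}}\right) = - 48 \left(8 + 2 \cdot 1 \sqrt{4 + 1}\right) = - 48 \left(8 + 2 \cdot 1 \sqrt{5}\right) = - 48 \left(8 + 2 \sqrt{5}\right) = -384 - 96 \sqrt{5}$)
$\frac{1}{D{\left(-166,-4 \right)}} = \frac{1}{-384 - 96 \sqrt{5}}$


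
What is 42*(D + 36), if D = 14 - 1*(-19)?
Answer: 2898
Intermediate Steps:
D = 33 (D = 14 + 19 = 33)
42*(D + 36) = 42*(33 + 36) = 42*69 = 2898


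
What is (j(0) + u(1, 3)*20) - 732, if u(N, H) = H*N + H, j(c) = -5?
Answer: -617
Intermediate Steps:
u(N, H) = H + H*N
(j(0) + u(1, 3)*20) - 732 = (-5 + (3*(1 + 1))*20) - 732 = (-5 + (3*2)*20) - 732 = (-5 + 6*20) - 732 = (-5 + 120) - 732 = 115 - 732 = -617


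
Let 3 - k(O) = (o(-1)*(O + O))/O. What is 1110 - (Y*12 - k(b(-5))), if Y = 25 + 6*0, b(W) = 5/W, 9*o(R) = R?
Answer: 7319/9 ≈ 813.22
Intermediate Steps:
o(R) = R/9
Y = 25 (Y = 25 + 0 = 25)
k(O) = 29/9 (k(O) = 3 - ((⅑)*(-1))*(O + O)/O = 3 - (-2*O/9)/O = 3 - 1*(-2/9) = 3 + 2/9 = 29/9)
1110 - (Y*12 - k(b(-5))) = 1110 - (25*12 - 1*29/9) = 1110 - (300 - 29/9) = 1110 - 1*2671/9 = 1110 - 2671/9 = 7319/9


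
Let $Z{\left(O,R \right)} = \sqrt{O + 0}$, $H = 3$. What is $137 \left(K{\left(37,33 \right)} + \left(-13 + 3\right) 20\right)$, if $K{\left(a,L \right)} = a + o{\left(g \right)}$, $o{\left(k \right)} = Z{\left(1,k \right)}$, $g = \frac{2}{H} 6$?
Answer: $-22194$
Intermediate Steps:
$g = 4$ ($g = \frac{2}{3} \cdot 6 = 4$)
$Z{\left(O,R \right)} = \sqrt{O}$
$o{\left(k \right)} = 1$ ($o{\left(k \right)} = \sqrt{1} = 1$)
$K{\left(a,L \right)} = 1 + a$ ($K{\left(a,L \right)} = a + 1 = 1 + a$)
$137 \left(K{\left(37,33 \right)} + \left(-13 + 3\right) 20\right) = 137 \left(\left(1 + 37\right) + \left(-13 + 3\right) 20\right) = 137 \left(38 - 200\right) = 137 \left(-162\right) = -22194$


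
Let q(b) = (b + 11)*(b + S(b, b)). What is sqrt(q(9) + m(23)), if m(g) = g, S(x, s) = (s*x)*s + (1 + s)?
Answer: sqrt(14983) ≈ 122.41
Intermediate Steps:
S(x, s) = 1 + s + x*s**2 (S(x, s) = x*s**2 + (1 + s) = 1 + s + x*s**2)
q(b) = (11 + b)*(1 + b**3 + 2*b) (q(b) = (b + 11)*(b + (1 + b + b*b**2)) = (11 + b)*(b + (1 + b + b**3)) = (11 + b)*(1 + b**3 + 2*b))
sqrt(q(9) + m(23)) = sqrt((11 + 9**4 + 2*9**2 + 11*9**3 + 23*9) + 23) = sqrt((11 + 6561 + 2*81 + 11*729 + 207) + 23) = sqrt((11 + 6561 + 162 + 8019 + 207) + 23) = sqrt(14960 + 23) = sqrt(14983)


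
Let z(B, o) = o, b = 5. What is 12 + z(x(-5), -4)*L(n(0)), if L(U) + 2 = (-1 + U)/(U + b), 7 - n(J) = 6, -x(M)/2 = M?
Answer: 20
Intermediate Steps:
x(M) = -2*M
n(J) = 1 (n(J) = 7 - 1*6 = 7 - 6 = 1)
L(U) = -2 + (-1 + U)/(5 + U) (L(U) = -2 + (-1 + U)/(U + 5) = -2 + (-1 + U)/(5 + U))
12 + z(x(-5), -4)*L(n(0)) = 12 - 4*(-11 - 1*1)/(5 + 1) = 12 - 4*(-11 - 1)/6 = 12 - 2*(-12)/3 = 12 - 4*(-2) = 12 + 8 = 20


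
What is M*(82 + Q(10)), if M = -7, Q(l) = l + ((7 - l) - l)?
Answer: -553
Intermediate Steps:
Q(l) = 7 - l (Q(l) = l + (7 - 2*l) = 7 - l)
M*(82 + Q(10)) = -7*(82 + (7 - 1*10)) = -7*(82 + (7 - 10)) = -7*(82 - 3) = -7*79 = -553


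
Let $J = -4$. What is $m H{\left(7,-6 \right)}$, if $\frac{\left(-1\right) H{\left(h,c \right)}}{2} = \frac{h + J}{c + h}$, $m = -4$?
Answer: $24$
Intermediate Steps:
$H{\left(h,c \right)} = - \frac{2 \left(-4 + h\right)}{c + h}$ ($H{\left(h,c \right)} = - 2 \frac{h - 4}{c + h} = - 2 \frac{-4 + h}{c + h} = - \frac{2 \left(-4 + h\right)}{c + h}$)
$m H{\left(7,-6 \right)} = - 4 \frac{2 \left(4 - 7\right)}{-6 + 7} = - 4 \frac{2 \left(4 - 7\right)}{1} = - 4 \cdot 2 \cdot 1 \left(-3\right) = \left(-4\right) \left(-6\right) = 24$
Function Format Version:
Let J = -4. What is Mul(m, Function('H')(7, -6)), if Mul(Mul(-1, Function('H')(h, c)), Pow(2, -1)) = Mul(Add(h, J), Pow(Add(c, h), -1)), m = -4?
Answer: 24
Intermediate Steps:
Function('H')(h, c) = Mul(-2, Pow(Add(c, h), -1), Add(-4, h)) (Function('H')(h, c) = Mul(-2, Mul(Add(h, -4), Pow(Add(c, h), -1))) = Mul(-2, Mul(Add(-4, h), Pow(Add(c, h), -1))) = Mul(-2, Mul(Pow(Add(c, h), -1), Add(-4, h))) = Mul(-2, Pow(Add(c, h), -1), Add(-4, h)))
Mul(m, Function('H')(7, -6)) = Mul(-4, Mul(2, Pow(Add(-6, 7), -1), Add(4, Mul(-1, 7)))) = Mul(-4, Mul(2, Pow(1, -1), Add(4, -7))) = Mul(-4, Mul(2, 1, -3)) = Mul(-4, -6) = 24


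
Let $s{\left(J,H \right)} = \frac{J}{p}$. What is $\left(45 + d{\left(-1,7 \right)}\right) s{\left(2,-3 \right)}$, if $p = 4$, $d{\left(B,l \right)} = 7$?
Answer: $26$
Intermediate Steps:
$s{\left(J,H \right)} = \frac{J}{4}$
$\left(45 + d{\left(-1,7 \right)}\right) s{\left(2,-3 \right)} = \left(45 + 7\right) \frac{1}{4} \cdot 2 = 52 \cdot \frac{1}{2} = 26$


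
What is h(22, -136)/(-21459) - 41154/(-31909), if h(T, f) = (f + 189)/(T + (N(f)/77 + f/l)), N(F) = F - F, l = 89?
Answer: 1608900841139/1247587590882 ≈ 1.2896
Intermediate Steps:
N(F) = 0
h(T, f) = (189 + f)/(T + f/89) (h(T, f) = (f + 189)/(T + (0/77 + f/89)) = (189 + f)/(T + (0*(1/77) + f*(1/89))) = (189 + f)/(T + (0 + f/89)) = (189 + f)/(T + f/89))
h(22, -136)/(-21459) - 41154/(-31909) = (89*(189 - 136)/(-136 + 89*22))/(-21459) - 41154/(-31909) = (89*53/(-136 + 1958))*(-1/21459) - 41154*(-1/31909) = (89*53/1822)*(-1/21459) + 41154/31909 = (89*(1/1822)*53)*(-1/21459) + 41154/31909 = (4717/1822)*(-1/21459) + 41154/31909 = -4717/39098298 + 41154/31909 = 1608900841139/1247587590882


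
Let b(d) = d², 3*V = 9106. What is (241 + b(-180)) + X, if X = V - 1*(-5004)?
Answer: 122041/3 ≈ 40680.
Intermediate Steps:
V = 9106/3 (V = (⅓)*9106 = 9106/3 ≈ 3035.3)
X = 24118/3 (X = 9106/3 - 1*(-5004) = 9106/3 + 5004 = 24118/3 ≈ 8039.3)
(241 + b(-180)) + X = (241 + (-180)²) + 24118/3 = (241 + 32400) + 24118/3 = 32641 + 24118/3 = 122041/3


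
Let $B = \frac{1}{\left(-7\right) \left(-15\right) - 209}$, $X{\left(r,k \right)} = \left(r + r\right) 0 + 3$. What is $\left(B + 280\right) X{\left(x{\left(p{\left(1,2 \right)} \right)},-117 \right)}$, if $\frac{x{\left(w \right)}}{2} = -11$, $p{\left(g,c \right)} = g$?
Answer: $\frac{87357}{104} \approx 839.97$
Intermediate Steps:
$x{\left(w \right)} = -22$ ($x{\left(w \right)} = 2 \left(-11\right) = -22$)
$X{\left(r,k \right)} = 3$ ($X{\left(r,k \right)} = 2 r 0 + 3 = 0 + 3 = 3$)
$B = - \frac{1}{104}$ ($B = \frac{1}{105 - 209} = \frac{1}{-104} = - \frac{1}{104} \approx -0.0096154$)
$\left(B + 280\right) X{\left(x{\left(p{\left(1,2 \right)} \right)},-117 \right)} = \left(- \frac{1}{104} + 280\right) 3 = \frac{29119}{104} \cdot 3 = \frac{87357}{104}$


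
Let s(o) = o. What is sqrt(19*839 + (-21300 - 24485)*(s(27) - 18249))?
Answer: 7*sqrt(17026739) ≈ 28884.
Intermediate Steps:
sqrt(19*839 + (-21300 - 24485)*(s(27) - 18249)) = sqrt(19*839 + (-21300 - 24485)*(27 - 18249)) = sqrt(15941 - 45785*(-18222)) = sqrt(15941 + 834294270) = sqrt(834310211) = 7*sqrt(17026739)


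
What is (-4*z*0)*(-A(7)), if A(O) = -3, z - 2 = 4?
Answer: 0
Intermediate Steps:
z = 6 (z = 2 + 4 = 6)
(-4*z*0)*(-A(7)) = (-4*6*0)*(-1*(-3)) = -24*0*3 = 0*3 = 0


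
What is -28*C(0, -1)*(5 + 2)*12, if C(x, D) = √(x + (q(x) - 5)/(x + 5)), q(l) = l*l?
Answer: -2352*I ≈ -2352.0*I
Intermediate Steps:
q(l) = l²
C(x, D) = √(x + (-5 + x²)/(5 + x)) (C(x, D) = √(x + (x² - 5)/(x + 5)) = √(x + (-5 + x²)/(5 + x)))
-28*C(0, -1)*(5 + 2)*12 = -28*√((-5 + 0² + 0*(5 + 0))/(5 + 0))*(5 + 2)*12 = -28*√((-5 + 0 + 0*5)/5)*7*12 = -28*√((-5 + 0 + 0)/5)*7*12 = -28*√((⅕)*(-5))*7*12 = -28*√(-1)*7*12 = -28*I*7*12 = -196*I*12 = -2352*I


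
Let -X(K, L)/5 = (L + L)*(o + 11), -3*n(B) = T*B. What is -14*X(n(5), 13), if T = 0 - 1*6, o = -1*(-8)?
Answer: 34580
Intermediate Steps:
o = 8
T = -6 (T = 0 - 6 = -6)
n(B) = 2*B (n(B) = -(-2)*B = 2*B)
X(K, L) = -190*L (X(K, L) = -5*(L + L)*(8 + 11) = -5*2*L*19 = -190*L)
-14*X(n(5), 13) = -(-2660)*13 = -14*(-2470) = 34580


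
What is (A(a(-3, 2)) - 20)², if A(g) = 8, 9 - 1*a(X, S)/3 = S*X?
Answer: 144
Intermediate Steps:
a(X, S) = 27 - 3*S*X
(A(a(-3, 2)) - 20)² = (8 - 20)² = (-12)² = 144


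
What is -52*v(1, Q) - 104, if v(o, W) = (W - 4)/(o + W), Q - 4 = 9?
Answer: -962/7 ≈ -137.43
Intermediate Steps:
Q = 13 (Q = 4 + 9 = 13)
v(o, W) = (-4 + W)/(W + o)
-52*v(1, Q) - 104 = -52*(-4 + 13)/(13 + 1) - 104 = -52*9/14 - 104 = -234/7 - 104 = -962/7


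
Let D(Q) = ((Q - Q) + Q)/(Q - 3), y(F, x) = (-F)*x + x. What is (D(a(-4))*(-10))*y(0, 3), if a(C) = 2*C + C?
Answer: -24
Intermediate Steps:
a(C) = 3*C
y(F, x) = x - F*x (y(F, x) = -F*x + x = x - F*x)
D(Q) = Q/(-3 + Q) (D(Q) = (0 + Q)/(-3 + Q) = Q/(-3 + Q))
(D(a(-4))*(-10))*y(0, 3) = (((3*(-4))/(-3 + 3*(-4)))*(-10))*(3*(1 - 1*0)) = (-12/(-3 - 12)*(-10))*(3*(1 + 0)) = (-12/(-15)*(-10))*(3*1) = (-12*(-1/15)*(-10))*3 = ((⅘)*(-10))*3 = -8*3 = -24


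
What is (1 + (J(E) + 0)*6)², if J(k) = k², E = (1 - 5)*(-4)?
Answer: 2362369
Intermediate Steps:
E = 16 (E = -4*(-4) = 16)
(1 + (J(E) + 0)*6)² = (1 + (16² + 0)*6)² = (1 + (256 + 0)*6)² = (1 + 256*6)² = (1 + 1536)² = 1537² = 2362369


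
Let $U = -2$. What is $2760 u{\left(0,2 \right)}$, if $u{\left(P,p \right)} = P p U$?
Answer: $0$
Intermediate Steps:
$u{\left(P,p \right)} = - 2 P p$ ($u{\left(P,p \right)} = P p \left(-2\right) = - 2 P p$)
$2760 u{\left(0,2 \right)} = 2760 \left(\left(-2\right) 0 \cdot 2\right) = 2760 \cdot 0 = 0$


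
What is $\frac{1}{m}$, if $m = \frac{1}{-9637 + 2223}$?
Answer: $-7414$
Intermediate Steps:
$m = - \frac{1}{7414}$ ($m = \frac{1}{-7414} = - \frac{1}{7414} \approx -0.00013488$)
$\frac{1}{m} = \frac{1}{- \frac{1}{7414}} = -7414$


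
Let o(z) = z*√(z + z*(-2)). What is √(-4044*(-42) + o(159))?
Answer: √(169848 + 159*I*√159) ≈ 412.13 + 2.432*I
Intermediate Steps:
o(z) = z*√(-z) (o(z) = z*√(z - 2*z) = z*√(-z))
√(-4044*(-42) + o(159)) = √(-4044*(-42) - (-1*159)^(3/2)) = √(169848 - (-159)^(3/2)) = √(169848 - (-159)*I*√159) = √(169848 + 159*I*√159)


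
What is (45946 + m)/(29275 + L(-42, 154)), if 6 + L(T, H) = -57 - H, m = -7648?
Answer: 6383/4843 ≈ 1.3180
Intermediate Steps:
L(T, H) = -63 - H (L(T, H) = -6 + (-57 - H) = -63 - H)
(45946 + m)/(29275 + L(-42, 154)) = (45946 - 7648)/(29275 + (-63 - 1*154)) = 38298/(29275 + (-63 - 154)) = 38298/(29275 - 217) = 38298/29058 = 38298*(1/29058) = 6383/4843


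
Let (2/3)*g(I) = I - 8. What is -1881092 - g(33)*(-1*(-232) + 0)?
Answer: -1889792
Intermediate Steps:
g(I) = -12 + 3*I/2 (g(I) = 3*(I - 8)/2 = 3*(-8 + I)/2 = -12 + 3*I/2)
-1881092 - g(33)*(-1*(-232) + 0) = -1881092 - (-12 + (3/2)*33)*(-1*(-232) + 0) = -1881092 - (-12 + 99/2)*(232 + 0) = -1881092 - 75*232/2 = -1881092 - 1*8700 = -1881092 - 8700 = -1889792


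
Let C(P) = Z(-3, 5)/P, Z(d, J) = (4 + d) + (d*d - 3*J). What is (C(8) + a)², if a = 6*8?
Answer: 143641/64 ≈ 2244.4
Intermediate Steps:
a = 48
Z(d, J) = 4 + d + d² - 3*J (Z(d, J) = (4 + d) + (d² - 3*J) = 4 + d + d² - 3*J)
C(P) = -5/P (C(P) = (4 - 3 + (-3)² - 3*5)/P = (4 - 3 + 9 - 15)/P = -5/P)
(C(8) + a)² = (-5/8 + 48)² = (379/8)² = 143641/64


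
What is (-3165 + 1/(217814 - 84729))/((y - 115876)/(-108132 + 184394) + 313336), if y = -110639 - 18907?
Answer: -16061311949144/1590058630410925 ≈ -0.010101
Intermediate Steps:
y = -129546
(-3165 + 1/(217814 - 84729))/((y - 115876)/(-108132 + 184394) + 313336) = (-3165 + 1/(217814 - 84729))/((-129546 - 115876)/(-108132 + 184394) + 313336) = (-3165 + 1/133085)/(-245422/76262 + 313336) = (-3165 + 1/133085)/(-245422*1/76262 + 313336) = -421214024/(133085*(-122711/38131 + 313336)) = -421214024/(133085*11947692305/38131) = -421214024/133085*38131/11947692305 = -16061311949144/1590058630410925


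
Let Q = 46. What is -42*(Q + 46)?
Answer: -3864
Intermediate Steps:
-42*(Q + 46) = -42*(46 + 46) = -42*92 = -3864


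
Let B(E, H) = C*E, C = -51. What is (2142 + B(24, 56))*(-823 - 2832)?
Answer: -3355290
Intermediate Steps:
B(E, H) = -51*E
(2142 + B(24, 56))*(-823 - 2832) = (2142 - 51*24)*(-823 - 2832) = (2142 - 1224)*(-3655) = 918*(-3655) = -3355290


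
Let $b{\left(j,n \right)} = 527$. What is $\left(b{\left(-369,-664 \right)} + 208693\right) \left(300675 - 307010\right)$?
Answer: $-1325408700$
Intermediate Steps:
$\left(b{\left(-369,-664 \right)} + 208693\right) \left(300675 - 307010\right) = \left(527 + 208693\right) \left(300675 - 307010\right) = 209220 \left(300675 - 307010\right) = 209220 \left(-6335\right) = -1325408700$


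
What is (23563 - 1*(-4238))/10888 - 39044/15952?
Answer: 1148155/10855336 ≈ 0.10577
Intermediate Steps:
(23563 - 1*(-4238))/10888 - 39044/15952 = (23563 + 4238)*(1/10888) - 39044*1/15952 = 27801*(1/10888) - 9761/3988 = 27801/10888 - 9761/3988 = 1148155/10855336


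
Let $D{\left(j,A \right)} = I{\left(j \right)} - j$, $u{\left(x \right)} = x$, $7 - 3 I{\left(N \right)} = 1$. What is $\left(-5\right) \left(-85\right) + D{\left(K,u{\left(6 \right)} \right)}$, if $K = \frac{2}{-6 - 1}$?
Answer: $\frac{2991}{7} \approx 427.29$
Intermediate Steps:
$I{\left(N \right)} = 2$ ($I{\left(N \right)} = \frac{7}{3} - \frac{1}{3} = 2$)
$K = - \frac{2}{7}$ ($K = \frac{2}{-6 - 1} = \frac{2}{-7} = 2 \left(- \frac{1}{7}\right) = - \frac{2}{7} \approx -0.28571$)
$D{\left(j,A \right)} = 2 - j$
$\left(-5\right) \left(-85\right) + D{\left(K,u{\left(6 \right)} \right)} = \left(-5\right) \left(-85\right) + \left(2 - - \frac{2}{7}\right) = 425 + \left(2 + \frac{2}{7}\right) = 425 + \frac{16}{7} = \frac{2991}{7}$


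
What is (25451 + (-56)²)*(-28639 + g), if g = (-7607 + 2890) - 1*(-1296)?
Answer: -916499220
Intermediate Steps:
g = -3421 (g = -4717 + 1296 = -3421)
(25451 + (-56)²)*(-28639 + g) = (25451 + (-56)²)*(-28639 - 3421) = (25451 + 3136)*(-32060) = 28587*(-32060) = -916499220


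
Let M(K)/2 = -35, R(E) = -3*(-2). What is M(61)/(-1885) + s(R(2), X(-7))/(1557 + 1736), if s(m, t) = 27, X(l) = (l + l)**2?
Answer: 56281/1241461 ≈ 0.045334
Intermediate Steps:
X(l) = 4*l**2 (X(l) = (2*l)**2 = 4*l**2)
R(E) = 6
M(K) = -70 (M(K) = 2*(-35) = -70)
M(61)/(-1885) + s(R(2), X(-7))/(1557 + 1736) = -70/(-1885) + 27/(1557 + 1736) = -70*(-1/1885) + 27/3293 = 14/377 + 27*(1/3293) = 14/377 + 27/3293 = 56281/1241461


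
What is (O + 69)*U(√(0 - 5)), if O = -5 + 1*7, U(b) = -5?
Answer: -355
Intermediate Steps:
O = 2 (O = -5 + 7 = 2)
(O + 69)*U(√(0 - 5)) = (2 + 69)*(-5) = 71*(-5) = -355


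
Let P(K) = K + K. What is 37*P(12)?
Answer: 888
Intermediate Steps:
P(K) = 2*K
37*P(12) = 37*(2*12) = 37*24 = 888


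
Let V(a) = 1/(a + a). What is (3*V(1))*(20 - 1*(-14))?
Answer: 51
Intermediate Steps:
V(a) = 1/(2*a)
(3*V(1))*(20 - 1*(-14)) = (3*((½)/1))*(20 - 1*(-14)) = (3*((½)*1))*(20 + 14) = (3*(½))*34 = (3/2)*34 = 51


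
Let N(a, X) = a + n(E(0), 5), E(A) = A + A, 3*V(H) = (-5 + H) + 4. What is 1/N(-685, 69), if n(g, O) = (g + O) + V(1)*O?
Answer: -1/680 ≈ -0.0014706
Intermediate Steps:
V(H) = -1/3 + H/3 (V(H) = ((-5 + H) + 4)/3 = (-1 + H)/3 = -1/3 + H/3)
E(A) = 2*A
n(g, O) = O + g (n(g, O) = (g + O) + (-1/3 + (1/3)*1)*O = (O + g) + (-1/3 + 1/3)*O = (O + g) + 0*O = (O + g) + 0 = O + g)
N(a, X) = 5 + a (N(a, X) = a + (5 + 2*0) = a + (5 + 0) = a + 5 = 5 + a)
1/N(-685, 69) = 1/(5 - 685) = 1/(-680) = -1/680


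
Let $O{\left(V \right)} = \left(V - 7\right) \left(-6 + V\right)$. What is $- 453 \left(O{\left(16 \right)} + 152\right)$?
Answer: $-109626$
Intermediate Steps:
$O{\left(V \right)} = \left(-7 + V\right) \left(-6 + V\right)$
$- 453 \left(O{\left(16 \right)} + 152\right) = - 453 \left(\left(42 + 16^{2} - 208\right) + 152\right) = - 453 \left(\left(42 + 256 - 208\right) + 152\right) = - 453 \left(90 + 152\right) = \left(-453\right) 242 = -109626$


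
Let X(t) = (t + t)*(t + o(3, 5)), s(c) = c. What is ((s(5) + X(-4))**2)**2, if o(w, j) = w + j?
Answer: 531441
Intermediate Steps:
o(w, j) = j + w
X(t) = 2*t*(8 + t) (X(t) = (t + t)*(t + (5 + 3)) = (2*t)*(t + 8) = (2*t)*(8 + t) = 2*t*(8 + t))
((s(5) + X(-4))**2)**2 = ((5 + 2*(-4)*(8 - 4))**2)**2 = ((5 + 2*(-4)*4)**2)**2 = ((5 - 32)**2)**2 = ((-27)**2)**2 = 729**2 = 531441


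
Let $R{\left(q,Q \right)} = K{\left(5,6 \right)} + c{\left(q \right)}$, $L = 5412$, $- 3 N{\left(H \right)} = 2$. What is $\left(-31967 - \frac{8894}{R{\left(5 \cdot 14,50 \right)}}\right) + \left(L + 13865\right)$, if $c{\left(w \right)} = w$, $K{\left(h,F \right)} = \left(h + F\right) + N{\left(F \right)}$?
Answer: $- \frac{3084972}{241} \approx -12801.0$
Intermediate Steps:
$N{\left(H \right)} = - \frac{2}{3}$ ($N{\left(H \right)} = \left(- \frac{1}{3}\right) 2 = - \frac{2}{3}$)
$K{\left(h,F \right)} = - \frac{2}{3} + F + h$ ($K{\left(h,F \right)} = \left(h + F\right) - \frac{2}{3} = \left(F + h\right) - \frac{2}{3} = - \frac{2}{3} + F + h$)
$R{\left(q,Q \right)} = \frac{31}{3} + q$ ($R{\left(q,Q \right)} = \left(- \frac{2}{3} + 6 + 5\right) + q = \frac{31}{3} + q$)
$\left(-31967 - \frac{8894}{R{\left(5 \cdot 14,50 \right)}}\right) + \left(L + 13865\right) = \left(-31967 - \frac{8894}{\frac{31}{3} + 5 \cdot 14}\right) + \left(5412 + 13865\right) = \left(-31967 - \frac{8894}{\frac{31}{3} + 70}\right) + 19277 = \left(-31967 - \frac{8894}{\frac{241}{3}}\right) + 19277 = \left(-31967 - \frac{26682}{241}\right) + 19277 = - \frac{7730729}{241} + 19277 = - \frac{3084972}{241}$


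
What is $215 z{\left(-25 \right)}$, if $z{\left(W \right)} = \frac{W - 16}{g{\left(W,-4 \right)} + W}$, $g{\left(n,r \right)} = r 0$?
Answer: $\frac{1763}{5} \approx 352.6$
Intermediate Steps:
$g{\left(n,r \right)} = 0$
$z{\left(W \right)} = \frac{-16 + W}{W}$ ($z{\left(W \right)} = \frac{W - 16}{0 + W} = \frac{-16 + W}{W}$)
$215 z{\left(-25 \right)} = 215 \frac{-16 - 25}{-25} = 215 \left(\left(- \frac{1}{25}\right) \left(-41\right)\right) = 215 \cdot \frac{41}{25} = \frac{1763}{5}$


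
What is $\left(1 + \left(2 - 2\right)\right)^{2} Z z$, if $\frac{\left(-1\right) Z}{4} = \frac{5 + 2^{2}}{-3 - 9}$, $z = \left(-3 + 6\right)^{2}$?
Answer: $27$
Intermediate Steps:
$z = 9$ ($z = 3^{2} = 9$)
$Z = 3$ ($Z = - 4 \frac{5 + 2^{2}}{-3 - 9} = - 4 \frac{5 + 4}{-12} = - 4 \cdot 9 \left(- \frac{1}{12}\right) = \left(-4\right) \left(- \frac{3}{4}\right) = 3$)
$\left(1 + \left(2 - 2\right)\right)^{2} Z z = \left(1 + \left(2 - 2\right)\right)^{2} \cdot 3 \cdot 9 = \left(1 + 0\right)^{2} \cdot 3 \cdot 9 = 1^{2} \cdot 3 \cdot 9 = 1 \cdot 3 \cdot 9 = 3 \cdot 9 = 27$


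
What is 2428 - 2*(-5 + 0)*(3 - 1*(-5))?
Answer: 2508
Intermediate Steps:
2428 - 2*(-5 + 0)*(3 - 1*(-5)) = 2428 - 2*(-5)*(3 + 5) = 2428 - (-10)*8 = 2428 - 1*(-80) = 2428 + 80 = 2508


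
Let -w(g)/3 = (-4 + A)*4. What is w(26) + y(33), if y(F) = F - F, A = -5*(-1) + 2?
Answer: -36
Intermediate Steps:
A = 7 (A = 5 + 2 = 7)
y(F) = 0
w(g) = -36 (w(g) = -3*(-4 + 7)*4 = -9*4 = -3*12 = -36)
w(26) + y(33) = -36 + 0 = -36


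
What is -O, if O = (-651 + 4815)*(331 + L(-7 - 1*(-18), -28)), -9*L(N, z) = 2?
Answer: -4132076/3 ≈ -1.3774e+6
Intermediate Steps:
L(N, z) = -2/9 (L(N, z) = -⅑*2 = -2/9)
O = 4132076/3 (O = (-651 + 4815)*(331 - 2/9) = 4164*(2977/9) = 4132076/3 ≈ 1.3774e+6)
-O = -1*4132076/3 = -4132076/3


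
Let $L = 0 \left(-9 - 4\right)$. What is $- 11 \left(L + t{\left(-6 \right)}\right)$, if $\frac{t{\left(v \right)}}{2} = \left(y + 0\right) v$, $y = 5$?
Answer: $660$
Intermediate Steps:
$t{\left(v \right)} = 10 v$ ($t{\left(v \right)} = 2 \left(5 + 0\right) v = 2 \cdot 5 v = 10 v$)
$L = 0$ ($L = 0 \left(-13\right) = 0$)
$- 11 \left(L + t{\left(-6 \right)}\right) = - 11 \left(0 + 10 \left(-6\right)\right) = - 11 \left(0 - 60\right) = \left(-11\right) \left(-60\right) = 660$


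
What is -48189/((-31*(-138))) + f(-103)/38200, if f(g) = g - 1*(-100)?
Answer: -306805439/27236600 ≈ -11.264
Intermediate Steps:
f(g) = 100 + g (f(g) = g + 100 = 100 + g)
-48189/((-31*(-138))) + f(-103)/38200 = -48189/((-31*(-138))) + (100 - 103)/38200 = -48189/4278 - 3*1/38200 = -48189*1/4278 - 3/38200 = -16063/1426 - 3/38200 = -306805439/27236600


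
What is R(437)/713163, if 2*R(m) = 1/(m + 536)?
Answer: 1/1387815198 ≈ 7.2056e-10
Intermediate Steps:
R(m) = 1/(2*(536 + m)) (R(m) = 1/(2*(m + 536)) = 1/(2*(536 + m)))
R(437)/713163 = (1/(2*(536 + 437)))/713163 = ((1/2)/973)*(1/713163) = ((1/2)*(1/973))*(1/713163) = (1/1946)*(1/713163) = 1/1387815198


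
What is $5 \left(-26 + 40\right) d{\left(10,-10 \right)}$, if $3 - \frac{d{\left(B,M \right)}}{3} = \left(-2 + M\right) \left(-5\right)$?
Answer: $-11970$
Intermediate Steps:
$d{\left(B,M \right)} = -21 + 15 M$ ($d{\left(B,M \right)} = 9 - 3 \left(-2 + M\right) \left(-5\right) = 9 - 3 \left(10 - 5 M\right) = 9 + \left(-30 + 15 M\right) = -21 + 15 M$)
$5 \left(-26 + 40\right) d{\left(10,-10 \right)} = 5 \left(-26 + 40\right) \left(-21 + 15 \left(-10\right)\right) = 5 \cdot 14 \left(-21 - 150\right) = 70 \left(-171\right) = -11970$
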